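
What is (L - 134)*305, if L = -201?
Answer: -102175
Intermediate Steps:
(L - 134)*305 = (-201 - 134)*305 = -335*305 = -102175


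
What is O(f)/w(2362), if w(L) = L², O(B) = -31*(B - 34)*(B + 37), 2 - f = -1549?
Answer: -18669719/1394761 ≈ -13.386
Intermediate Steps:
f = 1551 (f = 2 - 1*(-1549) = 2 + 1549 = 1551)
O(B) = -31*(-34 + B)*(37 + B)
O(f)/w(2362) = (38998 - 93*1551 - 31*1551²)/(2362²) = (38998 - 144243 - 31*2405601)/5579044 = (38998 - 144243 - 74573631)*(1/5579044) = -74678876*1/5579044 = -18669719/1394761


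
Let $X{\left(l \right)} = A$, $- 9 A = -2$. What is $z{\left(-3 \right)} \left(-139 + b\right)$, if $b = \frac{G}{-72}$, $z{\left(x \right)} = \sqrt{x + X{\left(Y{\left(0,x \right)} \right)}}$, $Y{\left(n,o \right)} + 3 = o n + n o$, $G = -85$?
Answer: $- \frac{49615 i}{216} \approx - 229.7 i$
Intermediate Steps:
$A = \frac{2}{9}$ ($A = \left(- \frac{1}{9}\right) \left(-2\right) = \frac{2}{9} \approx 0.22222$)
$Y{\left(n,o \right)} = -3 + 2 n o$ ($Y{\left(n,o \right)} = -3 + \left(o n + n o\right) = -3 + \left(n o + n o\right) = -3 + 2 n o$)
$X{\left(l \right)} = \frac{2}{9}$
$z{\left(x \right)} = \sqrt{\frac{2}{9} + x}$ ($z{\left(x \right)} = \sqrt{x + \frac{2}{9}} = \sqrt{\frac{2}{9} + x}$)
$b = \frac{85}{72}$ ($b = - \frac{85}{-72} = \left(-85\right) \left(- \frac{1}{72}\right) = \frac{85}{72} \approx 1.1806$)
$z{\left(-3 \right)} \left(-139 + b\right) = \frac{\sqrt{2 + 9 \left(-3\right)}}{3} \left(-139 + \frac{85}{72}\right) = \frac{\sqrt{2 - 27}}{3} \left(- \frac{9923}{72}\right) = \frac{\sqrt{-25}}{3} \left(- \frac{9923}{72}\right) = \frac{5 i}{3} \left(- \frac{9923}{72}\right) = - \frac{49615 i}{216}$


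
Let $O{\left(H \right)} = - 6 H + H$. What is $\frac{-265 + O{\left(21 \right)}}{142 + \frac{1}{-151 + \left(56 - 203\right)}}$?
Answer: $- \frac{22052}{8463} \approx -2.6057$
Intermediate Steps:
$O{\left(H \right)} = - 5 H$
$\frac{-265 + O{\left(21 \right)}}{142 + \frac{1}{-151 + \left(56 - 203\right)}} = \frac{-265 - 105}{142 + \frac{1}{-151 + \left(56 - 203\right)}} = - \frac{370}{142 + \frac{1}{-151 - 147}} = - \frac{370}{142 + \frac{1}{-298}} = - \frac{370}{142 - \frac{1}{298}} = - \frac{370}{\frac{42315}{298}} = \left(-370\right) \frac{298}{42315} = - \frac{22052}{8463}$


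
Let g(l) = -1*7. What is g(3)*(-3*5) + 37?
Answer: 142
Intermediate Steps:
g(l) = -7
g(3)*(-3*5) + 37 = -(-21)*5 + 37 = -7*(-15) + 37 = 105 + 37 = 142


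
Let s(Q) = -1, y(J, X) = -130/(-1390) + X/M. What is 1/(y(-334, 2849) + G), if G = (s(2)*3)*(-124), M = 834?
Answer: 834/313175 ≈ 0.0026630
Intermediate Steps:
y(J, X) = 13/139 + X/834 (y(J, X) = -130/(-1390) + X/834 = -130*(-1/1390) + X*(1/834) = 13/139 + X/834)
G = 372 (G = -1*3*(-124) = -3*(-124) = 372)
1/(y(-334, 2849) + G) = 1/((13/139 + (1/834)*2849) + 372) = 1/((13/139 + 2849/834) + 372) = 1/(2927/834 + 372) = 1/(313175/834) = 834/313175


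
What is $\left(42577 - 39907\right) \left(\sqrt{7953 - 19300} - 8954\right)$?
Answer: $-23907180 + 2670 i \sqrt{11347} \approx -2.3907 \cdot 10^{7} + 2.8441 \cdot 10^{5} i$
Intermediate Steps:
$\left(42577 - 39907\right) \left(\sqrt{7953 - 19300} - 8954\right) = 2670 \left(\sqrt{-11347} - 8954\right) = 2670 \left(i \sqrt{11347} - 8954\right) = 2670 \left(-8954 + i \sqrt{11347}\right) = -23907180 + 2670 i \sqrt{11347}$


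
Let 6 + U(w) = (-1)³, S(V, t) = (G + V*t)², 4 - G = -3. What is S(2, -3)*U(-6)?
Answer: -7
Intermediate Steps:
G = 7 (G = 4 - 1*(-3) = 4 + 3 = 7)
S(V, t) = (7 + V*t)²
U(w) = -7 (U(w) = -6 + (-1)³ = -6 - 1 = -7)
S(2, -3)*U(-6) = (7 + 2*(-3))²*(-7) = (7 - 6)²*(-7) = 1²*(-7) = 1*(-7) = -7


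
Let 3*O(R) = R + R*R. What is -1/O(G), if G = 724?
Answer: -3/524900 ≈ -5.7154e-6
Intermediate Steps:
O(R) = R/3 + R²/3 (O(R) = (R + R*R)/3 = (R + R²)/3 = R/3 + R²/3)
-1/O(G) = -1/((⅓)*724*(1 + 724)) = -1/((⅓)*724*725) = -1/524900/3 = -1*3/524900 = -3/524900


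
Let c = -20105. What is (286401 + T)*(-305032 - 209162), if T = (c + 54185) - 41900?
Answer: -143244678714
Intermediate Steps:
T = -7820 (T = (-20105 + 54185) - 41900 = 34080 - 41900 = -7820)
(286401 + T)*(-305032 - 209162) = (286401 - 7820)*(-305032 - 209162) = 278581*(-514194) = -143244678714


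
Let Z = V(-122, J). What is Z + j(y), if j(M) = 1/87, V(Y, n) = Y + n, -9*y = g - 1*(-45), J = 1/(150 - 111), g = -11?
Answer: -45980/377 ≈ -121.96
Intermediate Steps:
J = 1/39 ≈ 0.025641
y = -34/9 (y = -(-11 - 1*(-45))/9 = -(-11 + 45)/9 = -1/9*34 = -34/9 ≈ -3.7778)
Z = -4757/39 (Z = -122 + 1/39 = -4757/39 ≈ -121.97)
j(M) = 1/87
Z + j(y) = -4757/39 + 1/87 = -45980/377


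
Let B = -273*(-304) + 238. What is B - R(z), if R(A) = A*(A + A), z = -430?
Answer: -286570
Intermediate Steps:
R(A) = 2*A² (R(A) = A*(2*A) = 2*A²)
B = 83230 (B = 82992 + 238 = 83230)
B - R(z) = 83230 - 2*(-430)² = 83230 - 2*184900 = 83230 - 1*369800 = 83230 - 369800 = -286570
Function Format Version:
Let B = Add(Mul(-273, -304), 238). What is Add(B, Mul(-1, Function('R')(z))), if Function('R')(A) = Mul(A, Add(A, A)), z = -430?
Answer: -286570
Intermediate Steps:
Function('R')(A) = Mul(2, Pow(A, 2)) (Function('R')(A) = Mul(A, Mul(2, A)) = Mul(2, Pow(A, 2)))
B = 83230 (B = Add(82992, 238) = 83230)
Add(B, Mul(-1, Function('R')(z))) = Add(83230, Mul(-1, Mul(2, Pow(-430, 2)))) = Add(83230, Mul(-1, Mul(2, 184900))) = Add(83230, Mul(-1, 369800)) = Add(83230, -369800) = -286570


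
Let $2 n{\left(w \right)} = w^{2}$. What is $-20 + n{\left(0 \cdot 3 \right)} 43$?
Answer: $-20$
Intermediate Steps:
$n{\left(w \right)} = \frac{w^{2}}{2}$
$-20 + n{\left(0 \cdot 3 \right)} 43 = -20 + \frac{\left(0 \cdot 3\right)^{2}}{2} \cdot 43 = -20 + \frac{0^{2}}{2} \cdot 43 = -20 + \frac{1}{2} \cdot 0 \cdot 43 = -20 + 0 \cdot 43 = -20 + 0 = -20$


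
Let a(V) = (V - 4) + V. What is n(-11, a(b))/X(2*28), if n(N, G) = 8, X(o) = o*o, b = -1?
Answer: 1/392 ≈ 0.0025510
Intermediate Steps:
X(o) = o²
a(V) = -4 + 2*V (a(V) = (-4 + V) + V = -4 + 2*V)
n(-11, a(b))/X(2*28) = 8/((2*28)²) = 8/(56²) = 8/3136 = 8*(1/3136) = 1/392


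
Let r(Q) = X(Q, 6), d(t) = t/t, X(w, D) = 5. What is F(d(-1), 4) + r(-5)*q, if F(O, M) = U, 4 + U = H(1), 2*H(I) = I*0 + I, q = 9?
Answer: 83/2 ≈ 41.500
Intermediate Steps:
d(t) = 1
H(I) = I/2 (H(I) = (I*0 + I)/2 = (0 + I)/2 = I/2)
r(Q) = 5
U = -7/2 (U = -4 + (1/2)*1 = -4 + 1/2 = -7/2 ≈ -3.5000)
F(O, M) = -7/2
F(d(-1), 4) + r(-5)*q = -7/2 + 5*9 = -7/2 + 45 = 83/2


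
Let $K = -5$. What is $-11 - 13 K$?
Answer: $54$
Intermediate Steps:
$-11 - 13 K = -11 - -65 = -11 + 65 = 54$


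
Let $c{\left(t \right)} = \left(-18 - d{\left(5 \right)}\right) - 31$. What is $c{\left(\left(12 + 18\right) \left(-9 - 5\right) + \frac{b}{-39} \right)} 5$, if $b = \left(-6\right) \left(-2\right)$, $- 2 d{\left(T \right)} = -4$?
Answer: $-255$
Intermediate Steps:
$d{\left(T \right)} = 2$ ($d{\left(T \right)} = \left(- \frac{1}{2}\right) \left(-4\right) = 2$)
$b = 12$
$c{\left(t \right)} = -51$ ($c{\left(t \right)} = \left(-18 - 2\right) - 31 = -20 - 31 = -51$)
$c{\left(\left(12 + 18\right) \left(-9 - 5\right) + \frac{b}{-39} \right)} 5 = \left(-51\right) 5 = -255$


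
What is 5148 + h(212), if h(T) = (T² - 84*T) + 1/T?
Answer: 6844209/212 ≈ 32284.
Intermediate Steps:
h(T) = 1/T + T² - 84*T
5148 + h(212) = 5148 + (1 + 212²*(-84 + 212))/212 = 5148 + (1 + 44944*128)/212 = 5148 + (1 + 5752832)/212 = 5148 + (1/212)*5752833 = 5148 + 5752833/212 = 6844209/212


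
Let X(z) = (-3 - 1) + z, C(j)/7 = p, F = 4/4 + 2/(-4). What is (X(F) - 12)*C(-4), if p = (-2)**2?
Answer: -434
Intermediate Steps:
p = 4
F = 1/2 (F = 4*(1/4) + 2*(-1/4) = 1 - 1/2 = 1/2 ≈ 0.50000)
C(j) = 28 (C(j) = 7*4 = 28)
X(z) = -4 + z
(X(F) - 12)*C(-4) = ((-4 + 1/2) - 12)*28 = (-7/2 - 12)*28 = -31/2*28 = -434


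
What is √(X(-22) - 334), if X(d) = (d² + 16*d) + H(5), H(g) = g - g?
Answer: I*√202 ≈ 14.213*I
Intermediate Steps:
H(g) = 0
X(d) = d² + 16*d (X(d) = (d² + 16*d) + 0 = d² + 16*d)
√(X(-22) - 334) = √(-22*(16 - 22) - 334) = √(-22*(-6) - 334) = √(132 - 334) = √(-202) = I*√202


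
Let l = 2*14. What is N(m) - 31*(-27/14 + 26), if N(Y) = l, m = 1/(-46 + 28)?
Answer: -10055/14 ≈ -718.21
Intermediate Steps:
m = -1/18 (m = 1/(-18) = -1/18 ≈ -0.055556)
l = 28
N(Y) = 28
N(m) - 31*(-27/14 + 26) = 28 - 31*(-27/14 + 26) = 28 - 31*337/14 = 28 - 10447/14 = -10055/14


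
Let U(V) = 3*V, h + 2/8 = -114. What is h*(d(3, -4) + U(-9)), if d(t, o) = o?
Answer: 14167/4 ≈ 3541.8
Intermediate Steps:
h = -457/4 (h = -1/4 - 114 = -457/4 ≈ -114.25)
h*(d(3, -4) + U(-9)) = -457*(-4 + 3*(-9))/4 = -457*(-4 - 27)/4 = -457/4*(-31) = 14167/4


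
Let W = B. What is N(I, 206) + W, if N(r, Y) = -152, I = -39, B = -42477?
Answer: -42629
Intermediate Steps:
W = -42477
N(I, 206) + W = -152 - 42477 = -42629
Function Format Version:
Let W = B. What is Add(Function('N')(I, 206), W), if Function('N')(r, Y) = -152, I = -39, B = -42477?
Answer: -42629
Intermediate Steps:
W = -42477
Add(Function('N')(I, 206), W) = Add(-152, -42477) = -42629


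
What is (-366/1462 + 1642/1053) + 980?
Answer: 755355743/769743 ≈ 981.31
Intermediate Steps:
(-366/1462 + 1642/1053) + 980 = (-366*1/1462 + 1642*(1/1053)) + 980 = (-183/731 + 1642/1053) + 980 = 1007603/769743 + 980 = 755355743/769743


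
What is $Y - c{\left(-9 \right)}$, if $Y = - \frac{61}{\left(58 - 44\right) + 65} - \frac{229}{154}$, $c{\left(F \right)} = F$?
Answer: $\frac{82009}{12166} \approx 6.7408$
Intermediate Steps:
$Y = - \frac{27485}{12166}$ ($Y = - \frac{61}{14 + 65} - \frac{229}{154} = - \frac{61}{79} - \frac{229}{154} = - \frac{27485}{12166} \approx -2.2592$)
$Y - c{\left(-9 \right)} = - \frac{27485}{12166} - -9 = - \frac{27485}{12166} + 9 = \frac{82009}{12166}$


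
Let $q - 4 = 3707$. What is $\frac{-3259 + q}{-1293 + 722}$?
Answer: $- \frac{452}{571} \approx -0.79159$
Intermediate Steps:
$q = 3711$ ($q = 4 + 3707 = 3711$)
$\frac{-3259 + q}{-1293 + 722} = \frac{-3259 + 3711}{-1293 + 722} = \frac{452}{-571} = 452 \left(- \frac{1}{571}\right) = - \frac{452}{571}$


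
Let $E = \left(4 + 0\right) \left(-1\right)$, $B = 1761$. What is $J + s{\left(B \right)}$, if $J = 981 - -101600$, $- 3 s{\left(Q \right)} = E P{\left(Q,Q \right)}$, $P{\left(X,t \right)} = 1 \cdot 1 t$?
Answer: $104929$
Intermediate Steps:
$P{\left(X,t \right)} = t$ ($P{\left(X,t \right)} = 1 t = t$)
$E = -4$ ($E = 4 \left(-1\right) = -4$)
$s{\left(Q \right)} = \frac{4 Q}{3}$ ($s{\left(Q \right)} = - \frac{\left(-4\right) Q}{3} = \frac{4 Q}{3}$)
$J = 102581$ ($J = 981 + 101600 = 102581$)
$J + s{\left(B \right)} = 102581 + \frac{4}{3} \cdot 1761 = 102581 + 2348 = 104929$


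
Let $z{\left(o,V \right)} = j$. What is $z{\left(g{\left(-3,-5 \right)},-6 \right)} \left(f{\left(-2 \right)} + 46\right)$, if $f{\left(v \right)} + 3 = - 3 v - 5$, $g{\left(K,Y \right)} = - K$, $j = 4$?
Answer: $176$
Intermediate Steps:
$z{\left(o,V \right)} = 4$
$f{\left(v \right)} = -8 - 3 v$ ($f{\left(v \right)} = -3 - \left(5 + 3 v\right) = -8 - 3 v$)
$z{\left(g{\left(-3,-5 \right)},-6 \right)} \left(f{\left(-2 \right)} + 46\right) = 4 \left(\left(-8 - -6\right) + 46\right) = 4 \left(\left(-8 + 6\right) + 46\right) = 4 \left(-2 + 46\right) = 4 \cdot 44 = 176$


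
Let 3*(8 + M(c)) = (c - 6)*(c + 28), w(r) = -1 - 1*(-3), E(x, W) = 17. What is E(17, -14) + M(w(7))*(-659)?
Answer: 31649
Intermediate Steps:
w(r) = 2 (w(r) = -1 + 3 = 2)
M(c) = -8 + (-6 + c)*(28 + c)/3 (M(c) = -8 + ((c - 6)*(c + 28))/3 = -8 + ((-6 + c)*(28 + c))/3 = -8 + (-6 + c)*(28 + c)/3)
E(17, -14) + M(w(7))*(-659) = 17 + (-64 + (⅓)*2² + (22/3)*2)*(-659) = 17 + (-64 + (⅓)*4 + 44/3)*(-659) = 17 + (-64 + 4/3 + 44/3)*(-659) = 17 - 48*(-659) = 17 + 31632 = 31649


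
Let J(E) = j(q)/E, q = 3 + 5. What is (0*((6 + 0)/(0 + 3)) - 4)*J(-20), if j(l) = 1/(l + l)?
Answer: 1/80 ≈ 0.012500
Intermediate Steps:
q = 8
j(l) = 1/(2*l)
J(E) = 1/(16*E) (J(E) = ((½)/8)/E = ((½)*(⅛))/E = 1/(16*E))
(0*((6 + 0)/(0 + 3)) - 4)*J(-20) = (0*((6 + 0)/(0 + 3)) - 4)*((1/16)/(-20)) = (0*(6/3) - 4)*((1/16)*(-1/20)) = (0*(6*(⅓)) - 4)*(-1/320) = (0*2 - 4)*(-1/320) = (0 - 4)*(-1/320) = -4*(-1/320) = 1/80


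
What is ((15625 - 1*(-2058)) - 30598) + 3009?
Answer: -9906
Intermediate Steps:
((15625 - 1*(-2058)) - 30598) + 3009 = ((15625 + 2058) - 30598) + 3009 = (17683 - 30598) + 3009 = -12915 + 3009 = -9906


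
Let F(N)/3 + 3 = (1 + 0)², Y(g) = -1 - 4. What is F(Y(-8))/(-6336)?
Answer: 1/1056 ≈ 0.00094697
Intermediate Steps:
Y(g) = -5
F(N) = -6 (F(N) = -9 + 3*(1 + 0)² = -9 + 3*1² = -9 + 3*1 = -9 + 3 = -6)
F(Y(-8))/(-6336) = -6/(-6336) = -6*(-1/6336) = 1/1056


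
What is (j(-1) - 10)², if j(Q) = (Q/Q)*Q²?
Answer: 81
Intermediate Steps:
j(Q) = Q² (j(Q) = 1*Q² = Q²)
(j(-1) - 10)² = ((-1)² - 10)² = (1 - 10)² = (-9)² = 81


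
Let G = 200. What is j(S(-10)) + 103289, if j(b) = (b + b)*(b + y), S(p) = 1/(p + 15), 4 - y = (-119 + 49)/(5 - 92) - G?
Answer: 224830529/2175 ≈ 1.0337e+5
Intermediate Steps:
y = 17678/87 (y = 4 - ((-119 + 49)/(5 - 92) - 1*200) = 4 - (-70/(-87) - 200) = 4 - (-70*(-1/87) - 200) = 4 - (70/87 - 200) = 4 - 1*(-17330/87) = 4 + 17330/87 = 17678/87 ≈ 203.20)
S(p) = 1/(15 + p)
j(b) = 2*b*(17678/87 + b) (j(b) = (b + b)*(b + 17678/87) = (2*b)*(17678/87 + b) = 2*b*(17678/87 + b))
j(S(-10)) + 103289 = 2*(17678 + 87/(15 - 10))/(87*(15 - 10)) + 103289 = (2/87)*(17678 + 87/5)/5 + 103289 = (2/87)*(⅕)*(17678 + 87*(⅕)) + 103289 = (2/87)*(⅕)*(17678 + 87/5) + 103289 = (2/87)*(⅕)*(88477/5) + 103289 = 176954/2175 + 103289 = 224830529/2175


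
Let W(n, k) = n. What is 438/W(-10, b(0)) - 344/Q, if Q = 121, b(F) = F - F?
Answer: -28219/605 ≈ -46.643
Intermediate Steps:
b(F) = 0
438/W(-10, b(0)) - 344/Q = 438/(-10) - 344/121 = 438*(-⅒) - 344*1/121 = -219/5 - 344/121 = -28219/605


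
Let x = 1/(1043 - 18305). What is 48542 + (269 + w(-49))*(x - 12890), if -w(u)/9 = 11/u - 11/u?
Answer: -59016499685/17262 ≈ -3.4189e+6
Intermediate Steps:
w(u) = 0 (w(u) = -9*(11/u - 11/u) = -9*0 = 0)
x = -1/17262 (x = 1/(-17262) = -1/17262 ≈ -5.7931e-5)
48542 + (269 + w(-49))*(x - 12890) = 48542 + (269 + 0)*(-1/17262 - 12890) = 48542 + 269*(-222507181/17262) = 48542 - 59854431689/17262 = -59016499685/17262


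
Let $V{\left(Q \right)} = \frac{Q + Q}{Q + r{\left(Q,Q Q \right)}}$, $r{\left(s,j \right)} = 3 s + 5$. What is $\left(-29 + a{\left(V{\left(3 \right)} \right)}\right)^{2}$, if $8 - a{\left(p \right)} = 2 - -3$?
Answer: $676$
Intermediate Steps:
$r{\left(s,j \right)} = 5 + 3 s$
$V{\left(Q \right)} = \frac{2 Q}{5 + 4 Q}$ ($V{\left(Q \right)} = \frac{Q + Q}{Q + \left(5 + 3 Q\right)} = \frac{2 Q}{5 + 4 Q}$)
$a{\left(p \right)} = 3$ ($a{\left(p \right)} = 8 - \left(2 - -3\right) = 8 - \left(2 + 3\right) = 8 - 5 = 3$)
$\left(-29 + a{\left(V{\left(3 \right)} \right)}\right)^{2} = \left(-29 + 3\right)^{2} = \left(-26\right)^{2} = 676$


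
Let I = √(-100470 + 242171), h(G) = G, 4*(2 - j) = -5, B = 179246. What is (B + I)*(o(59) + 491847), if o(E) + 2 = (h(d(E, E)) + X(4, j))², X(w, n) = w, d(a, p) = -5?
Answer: 88161428116 + 491846*√141701 ≈ 8.8347e+10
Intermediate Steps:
j = 13/4 (j = 2 - ¼*(-5) = 2 + 5/4 = 13/4 ≈ 3.2500)
o(E) = -1 (o(E) = -2 + (-5 + 4)² = -2 + (-1)² = -2 + 1 = -1)
I = √141701 ≈ 376.43
(B + I)*(o(59) + 491847) = (179246 + √141701)*(-1 + 491847) = (179246 + √141701)*491846 = 88161428116 + 491846*√141701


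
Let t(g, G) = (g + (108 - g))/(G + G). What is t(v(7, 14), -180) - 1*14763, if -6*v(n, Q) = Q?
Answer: -147633/10 ≈ -14763.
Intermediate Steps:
v(n, Q) = -Q/6
t(g, G) = 54/G (t(g, G) = 108/((2*G)) = 108*(1/(2*G)) = 54/G)
t(v(7, 14), -180) - 1*14763 = 54/(-180) - 1*14763 = 54*(-1/180) - 14763 = -3/10 - 14763 = -147633/10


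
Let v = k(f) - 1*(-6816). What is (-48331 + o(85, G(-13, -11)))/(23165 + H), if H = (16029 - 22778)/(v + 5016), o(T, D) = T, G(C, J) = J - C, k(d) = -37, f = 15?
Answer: -284530785/136612213 ≈ -2.0828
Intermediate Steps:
v = 6779 (v = -37 - 1*(-6816) = -37 + 6816 = 6779)
H = -6749/11795 (H = (16029 - 22778)/(6779 + 5016) = -6749/11795 ≈ -0.57219)
(-48331 + o(85, G(-13, -11)))/(23165 + H) = (-48331 + 85)/(23165 - 6749/11795) = -48246/273224426/11795 = -48246*11795/273224426 = -284530785/136612213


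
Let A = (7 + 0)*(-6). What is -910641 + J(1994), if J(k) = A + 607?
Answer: -910076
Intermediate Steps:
A = -42 (A = 7*(-6) = -42)
J(k) = 565 (J(k) = -42 + 607 = 565)
-910641 + J(1994) = -910641 + 565 = -910076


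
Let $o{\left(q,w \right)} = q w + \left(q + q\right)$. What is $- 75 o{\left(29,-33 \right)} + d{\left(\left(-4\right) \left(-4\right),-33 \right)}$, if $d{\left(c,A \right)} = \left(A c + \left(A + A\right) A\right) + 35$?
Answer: $69110$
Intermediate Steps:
$d{\left(c,A \right)} = 35 + 2 A^{2} + A c$ ($d{\left(c,A \right)} = \left(A c + 2 A A\right) + 35 = \left(A c + 2 A^{2}\right) + 35 = \left(2 A^{2} + A c\right) + 35 = 35 + 2 A^{2} + A c$)
$o{\left(q,w \right)} = 2 q + q w$ ($o{\left(q,w \right)} = q w + 2 q = 2 q + q w$)
$- 75 o{\left(29,-33 \right)} + d{\left(\left(-4\right) \left(-4\right),-33 \right)} = - 75 \cdot 29 \left(2 - 33\right) + \left(35 + 2 \left(-33\right)^{2} - 33 \left(\left(-4\right) \left(-4\right)\right)\right) = - 75 \cdot 29 \left(-31\right) + \left(35 + 2 \cdot 1089 - 528\right) = \left(-75\right) \left(-899\right) + \left(35 + 2178 - 528\right) = 67425 + 1685 = 69110$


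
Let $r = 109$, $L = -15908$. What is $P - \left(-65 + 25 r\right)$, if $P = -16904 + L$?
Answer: $-35472$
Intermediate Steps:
$P = -32812$ ($P = -16904 - 15908 = -32812$)
$P - \left(-65 + 25 r\right) = -32812 + \left(65 - 2725\right) = -32812 - 2660 = -35472$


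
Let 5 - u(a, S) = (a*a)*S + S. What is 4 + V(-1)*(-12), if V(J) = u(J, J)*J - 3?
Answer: 124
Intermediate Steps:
u(a, S) = 5 - S - S*a**2 (u(a, S) = 5 - ((a*a)*S + S) = 5 - (a**2*S + S) = 5 - (S*a**2 + S) = 5 - (S + S*a**2) = 5 + (-S - S*a**2) = 5 - S - S*a**2)
V(J) = -3 + J*(5 - J - J**3) (V(J) = (5 - J - J*J**2)*J - 3 = (5 - J - J**3)*J - 3 = J*(5 - J - J**3) - 3 = -3 + J*(5 - J - J**3))
4 + V(-1)*(-12) = 4 + (-3 - 1*(-1)*(-5 - 1 + (-1)**3))*(-12) = 4 + (-3 - 1*(-1)*(-5 - 1 - 1))*(-12) = 4 + (-3 - 1*(-1)*(-7))*(-12) = 4 + (-3 - 7)*(-12) = 4 - 10*(-12) = 4 + 120 = 124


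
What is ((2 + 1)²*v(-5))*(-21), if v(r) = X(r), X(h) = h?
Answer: 945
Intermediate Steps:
v(r) = r
((2 + 1)²*v(-5))*(-21) = ((2 + 1)²*(-5))*(-21) = (3²*(-5))*(-21) = (9*(-5))*(-21) = -45*(-21) = 945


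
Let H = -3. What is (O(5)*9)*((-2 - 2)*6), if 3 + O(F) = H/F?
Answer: 3888/5 ≈ 777.60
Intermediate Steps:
O(F) = -3 - 3/F
(O(5)*9)*((-2 - 2)*6) = ((-3 - 3/5)*9)*((-2 - 2)*6) = ((-3 - 3*1/5)*9)*(-4*6) = ((-3 - 3/5)*9)*(-24) = -18/5*9*(-24) = -162/5*(-24) = 3888/5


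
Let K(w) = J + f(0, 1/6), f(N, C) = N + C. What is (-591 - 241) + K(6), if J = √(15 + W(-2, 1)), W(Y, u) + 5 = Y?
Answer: -4991/6 + 2*√2 ≈ -829.00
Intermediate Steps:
W(Y, u) = -5 + Y
J = 2*√2 (J = √(15 + (-5 - 2)) = √(15 - 7) = √8 = 2*√2 ≈ 2.8284)
f(N, C) = C + N
K(w) = ⅙ + 2*√2 (K(w) = 2*√2 + (1/6 + 0) = 2*√2 + (⅙ + 0) = 2*√2 + ⅙ = ⅙ + 2*√2)
(-591 - 241) + K(6) = (-591 - 241) + (⅙ + 2*√2) = -832 + (⅙ + 2*√2) = -4991/6 + 2*√2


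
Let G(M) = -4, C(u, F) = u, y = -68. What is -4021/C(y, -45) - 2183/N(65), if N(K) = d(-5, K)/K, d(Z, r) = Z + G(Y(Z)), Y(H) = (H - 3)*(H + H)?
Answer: 9685049/612 ≈ 15825.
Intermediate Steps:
Y(H) = 2*H*(-3 + H) (Y(H) = (-3 + H)*(2*H) = 2*H*(-3 + H))
d(Z, r) = -4 + Z (d(Z, r) = Z - 4 = -4 + Z)
N(K) = -9/K (N(K) = (-4 - 5)/K = -9/K)
-4021/C(y, -45) - 2183/N(65) = -4021/(-68) - 2183/((-9/65)) = -4021*(-1/68) - 2183/((-9*1/65)) = 4021/68 - 2183/(-9/65) = 4021/68 - 2183*(-65/9) = 4021/68 + 141895/9 = 9685049/612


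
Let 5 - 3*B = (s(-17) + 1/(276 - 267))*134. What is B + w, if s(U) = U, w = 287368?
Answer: 7779349/27 ≈ 2.8812e+5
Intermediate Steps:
B = 20413/27 (B = 5/3 - (-17 + 1/(276 - 267))*134/3 = 5/3 - (-17 + 1/9)*134/3 = 5/3 - (-152)*134/27 = 5/3 - 1/3*(-20368/9) = 5/3 + 20368/27 = 20413/27 ≈ 756.04)
B + w = 20413/27 + 287368 = 7779349/27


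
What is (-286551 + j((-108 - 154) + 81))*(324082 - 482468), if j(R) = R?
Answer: 45414334552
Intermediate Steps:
(-286551 + j((-108 - 154) + 81))*(324082 - 482468) = (-286551 + ((-108 - 154) + 81))*(324082 - 482468) = (-286551 + (-262 + 81))*(-158386) = (-286551 - 181)*(-158386) = -286732*(-158386) = 45414334552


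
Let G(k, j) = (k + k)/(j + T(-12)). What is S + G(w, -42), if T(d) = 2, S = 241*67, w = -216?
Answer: 80789/5 ≈ 16158.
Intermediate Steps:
S = 16147
G(k, j) = 2*k/(2 + j) (G(k, j) = (k + k)/(j + 2) = (2*k)/(2 + j) = 2*k/(2 + j))
S + G(w, -42) = 16147 + 2*(-216)/(2 - 42) = 16147 + 2*(-216)/(-40) = 16147 + 2*(-216)*(-1/40) = 16147 + 54/5 = 80789/5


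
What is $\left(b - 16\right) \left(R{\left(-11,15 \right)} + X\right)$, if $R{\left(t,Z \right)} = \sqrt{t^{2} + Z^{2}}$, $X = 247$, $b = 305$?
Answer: $71383 + 289 \sqrt{346} \approx 76759.0$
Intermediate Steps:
$R{\left(t,Z \right)} = \sqrt{Z^{2} + t^{2}}$
$\left(b - 16\right) \left(R{\left(-11,15 \right)} + X\right) = \left(305 - 16\right) \left(\sqrt{15^{2} + \left(-11\right)^{2}} + 247\right) = 289 \left(\sqrt{225 + 121} + 247\right) = 289 \left(\sqrt{346} + 247\right) = 289 \left(247 + \sqrt{346}\right) = 71383 + 289 \sqrt{346}$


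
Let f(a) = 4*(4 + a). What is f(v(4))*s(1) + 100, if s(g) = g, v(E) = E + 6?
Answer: 156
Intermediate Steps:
v(E) = 6 + E
f(a) = 16 + 4*a
f(v(4))*s(1) + 100 = (16 + 4*(6 + 4))*1 + 100 = (16 + 4*10)*1 + 100 = (16 + 40)*1 + 100 = 56*1 + 100 = 56 + 100 = 156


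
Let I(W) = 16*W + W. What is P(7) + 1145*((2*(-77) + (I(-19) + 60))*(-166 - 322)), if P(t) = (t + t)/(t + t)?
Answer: 233002921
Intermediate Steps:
I(W) = 17*W
P(t) = 1 (P(t) = (2*t)/((2*t)) = (2*t)*(1/(2*t)) = 1)
P(7) + 1145*((2*(-77) + (I(-19) + 60))*(-166 - 322)) = 1 + 1145*((2*(-77) + (17*(-19) + 60))*(-166 - 322)) = 1 + 1145*((-154 + (-323 + 60))*(-488)) = 1 + 1145*((-154 - 263)*(-488)) = 1 + 1145*(-417*(-488)) = 1 + 1145*203496 = 1 + 233002920 = 233002921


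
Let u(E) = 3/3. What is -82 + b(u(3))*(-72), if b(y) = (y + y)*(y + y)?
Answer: -370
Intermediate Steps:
u(E) = 1 (u(E) = 3*(⅓) = 1)
b(y) = 4*y² (b(y) = (2*y)*(2*y) = 4*y²)
-82 + b(u(3))*(-72) = -82 + (4*1²)*(-72) = -82 + (4*1)*(-72) = -82 + 4*(-72) = -82 - 288 = -370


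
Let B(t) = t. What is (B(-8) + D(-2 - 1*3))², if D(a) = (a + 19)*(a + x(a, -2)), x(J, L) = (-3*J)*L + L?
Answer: 276676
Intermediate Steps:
x(J, L) = L - 3*J*L (x(J, L) = -3*J*L + L = L - 3*J*L)
D(a) = (-2 + 7*a)*(19 + a) (D(a) = (a + 19)*(a - 2*(1 - 3*a)) = (19 + a)*(a + (-2 + 6*a)) = (19 + a)*(-2 + 7*a) = (-2 + 7*a)*(19 + a))
(B(-8) + D(-2 - 1*3))² = (-8 + (-38 + 7*(-2 - 1*3)² + 131*(-2 - 1*3)))² = (-8 + (-38 + 7*(-2 - 3)² + 131*(-2 - 3)))² = (-8 + (-38 + 7*(-5)² + 131*(-5)))² = (-8 + (-38 + 7*25 - 655))² = (-8 + (-38 + 175 - 655))² = (-8 - 518)² = (-526)² = 276676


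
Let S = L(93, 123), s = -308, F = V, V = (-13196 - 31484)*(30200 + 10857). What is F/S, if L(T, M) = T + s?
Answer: 366885352/43 ≈ 8.5322e+6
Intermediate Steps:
V = -1834426760 (V = -44680*41057 = -1834426760)
F = -1834426760
L(T, M) = -308 + T (L(T, M) = T - 308 = -308 + T)
S = -215 (S = -308 + 93 = -215)
F/S = -1834426760/(-215) = -1834426760*(-1/215) = 366885352/43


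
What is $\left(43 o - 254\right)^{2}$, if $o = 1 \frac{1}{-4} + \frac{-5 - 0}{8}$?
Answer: $\frac{5442889}{64} \approx 85045.0$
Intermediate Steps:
$o = - \frac{7}{8}$ ($o = 1 \left(- \frac{1}{4}\right) + \left(-5 + 0\right) \frac{1}{8} = - \frac{1}{4} - \frac{5}{8} = - \frac{7}{8} \approx -0.875$)
$\left(43 o - 254\right)^{2} = \left(43 \left(- \frac{7}{8}\right) - 254\right)^{2} = \left(- \frac{301}{8} - 254\right)^{2} = \left(- \frac{2333}{8}\right)^{2} = \frac{5442889}{64}$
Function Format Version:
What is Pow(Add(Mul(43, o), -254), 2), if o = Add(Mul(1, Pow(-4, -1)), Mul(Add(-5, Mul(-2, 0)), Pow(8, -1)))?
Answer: Rational(5442889, 64) ≈ 85045.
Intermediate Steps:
o = Rational(-7, 8) (o = Add(Mul(1, Rational(-1, 4)), Mul(Add(-5, 0), Rational(1, 8))) = Add(Rational(-1, 4), Mul(-5, Rational(1, 8))) = Add(Rational(-1, 4), Rational(-5, 8)) = Rational(-7, 8) ≈ -0.87500)
Pow(Add(Mul(43, o), -254), 2) = Pow(Add(Mul(43, Rational(-7, 8)), -254), 2) = Pow(Add(Rational(-301, 8), -254), 2) = Pow(Rational(-2333, 8), 2) = Rational(5442889, 64)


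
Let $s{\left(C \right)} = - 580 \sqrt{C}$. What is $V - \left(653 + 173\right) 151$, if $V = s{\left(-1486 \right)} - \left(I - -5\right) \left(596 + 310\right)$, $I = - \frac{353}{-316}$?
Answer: $- \frac{20582357}{158} - 580 i \sqrt{1486} \approx -1.3027 \cdot 10^{5} - 22358.0 i$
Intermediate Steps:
$I = \frac{353}{316}$ ($I = \left(-353\right) \left(- \frac{1}{316}\right) = \frac{353}{316} \approx 1.1171$)
$V = - \frac{875649}{158} - 580 i \sqrt{1486}$ ($V = - 580 \sqrt{-1486} - \left(\frac{353}{316} - -5\right) \left(596 + 310\right) = - 580 i \sqrt{1486} - \left(\frac{353}{316} + 5\right) 906 = - 580 i \sqrt{1486} - \frac{1933}{316} \cdot 906 = - 580 i \sqrt{1486} - \frac{875649}{158} = - \frac{875649}{158} - 580 i \sqrt{1486} \approx -5542.1 - 22358.0 i$)
$V - \left(653 + 173\right) 151 = \left(- \frac{875649}{158} - 580 i \sqrt{1486}\right) - \left(653 + 173\right) 151 = \left(- \frac{875649}{158} - 580 i \sqrt{1486}\right) - 826 \cdot 151 = \left(- \frac{875649}{158} - 580 i \sqrt{1486}\right) - 124726 = - \frac{20582357}{158} - 580 i \sqrt{1486}$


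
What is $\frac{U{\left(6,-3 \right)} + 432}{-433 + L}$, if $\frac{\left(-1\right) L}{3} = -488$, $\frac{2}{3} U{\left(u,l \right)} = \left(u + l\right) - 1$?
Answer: $\frac{435}{1031} \approx 0.42192$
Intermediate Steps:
$U{\left(u,l \right)} = - \frac{3}{2} + \frac{3 l}{2} + \frac{3 u}{2}$ ($U{\left(u,l \right)} = \frac{3 \left(\left(u + l\right) - 1\right)}{2} = \frac{3 \left(\left(l + u\right) - 1\right)}{2} = \frac{3 \left(-1 + l + u\right)}{2} = - \frac{3}{2} + \frac{3 l}{2} + \frac{3 u}{2}$)
$L = 1464$ ($L = \left(-3\right) \left(-488\right) = 1464$)
$\frac{U{\left(6,-3 \right)} + 432}{-433 + L} = \frac{\left(- \frac{3}{2} + \frac{3}{2} \left(-3\right) + \frac{3}{2} \cdot 6\right) + 432}{-433 + 1464} = \frac{\left(- \frac{3}{2} - \frac{9}{2} + 9\right) + 432}{1031} = \left(3 + 432\right) \frac{1}{1031} = 435 \cdot \frac{1}{1031} = \frac{435}{1031}$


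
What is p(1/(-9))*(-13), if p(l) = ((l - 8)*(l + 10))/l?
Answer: -84461/9 ≈ -9384.6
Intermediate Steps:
p(l) = (-8 + l)*(10 + l)/l (p(l) = ((-8 + l)*(10 + l))/l = (-8 + l)*(10 + l)/l)
p(1/(-9))*(-13) = (2 + 1/(-9) - 80/(1/(-9)))*(-13) = (2 + 1*(-⅑) - 80/(1*(-⅑)))*(-13) = (2 - ⅑ - 80/(-⅑))*(-13) = (2 - ⅑ - 80*(-9))*(-13) = (2 - ⅑ + 720)*(-13) = (6497/9)*(-13) = -84461/9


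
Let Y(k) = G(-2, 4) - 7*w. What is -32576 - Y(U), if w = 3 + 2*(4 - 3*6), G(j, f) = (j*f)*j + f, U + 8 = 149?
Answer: -32771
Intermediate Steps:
U = 141 (U = -8 + 149 = 141)
G(j, f) = f + f*j² (G(j, f) = (f*j)*j + f = f*j² + f = f + f*j²)
w = -25 (w = 3 + 2*(4 - 18) = 3 + 2*(-14) = 3 - 28 = -25)
Y(k) = 195 (Y(k) = 4*(1 + (-2)²) - 7*(-25) = 4*(1 + 4) + 175 = 4*5 + 175 = 20 + 175 = 195)
-32576 - Y(U) = -32576 - 1*195 = -32576 - 195 = -32771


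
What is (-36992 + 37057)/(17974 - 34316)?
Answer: -65/16342 ≈ -0.0039775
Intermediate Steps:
(-36992 + 37057)/(17974 - 34316) = 65/(-16342) = 65*(-1/16342) = -65/16342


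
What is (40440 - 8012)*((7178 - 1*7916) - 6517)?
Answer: -235265140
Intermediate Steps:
(40440 - 8012)*((7178 - 1*7916) - 6517) = 32428*((7178 - 7916) - 6517) = 32428*(-738 - 6517) = 32428*(-7255) = -235265140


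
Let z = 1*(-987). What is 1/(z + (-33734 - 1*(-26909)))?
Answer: -1/7812 ≈ -0.00012801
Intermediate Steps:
z = -987
1/(z + (-33734 - 1*(-26909))) = 1/(-987 + (-33734 - 1*(-26909))) = 1/(-987 + (-33734 + 26909)) = 1/(-987 - 6825) = 1/(-7812) = -1/7812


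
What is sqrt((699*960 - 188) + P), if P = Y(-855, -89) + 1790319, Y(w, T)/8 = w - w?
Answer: sqrt(2461171) ≈ 1568.8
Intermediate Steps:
Y(w, T) = 0 (Y(w, T) = 8*(w - w) = 8*0 = 0)
P = 1790319 (P = 0 + 1790319 = 1790319)
sqrt((699*960 - 188) + P) = sqrt((699*960 - 188) + 1790319) = sqrt((671040 - 188) + 1790319) = sqrt(670852 + 1790319) = sqrt(2461171)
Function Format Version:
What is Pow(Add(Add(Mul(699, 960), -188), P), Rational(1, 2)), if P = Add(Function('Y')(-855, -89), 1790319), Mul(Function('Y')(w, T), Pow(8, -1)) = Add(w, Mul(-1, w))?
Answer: Pow(2461171, Rational(1, 2)) ≈ 1568.8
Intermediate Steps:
Function('Y')(w, T) = 0 (Function('Y')(w, T) = Mul(8, Add(w, Mul(-1, w))) = Mul(8, 0) = 0)
P = 1790319 (P = Add(0, 1790319) = 1790319)
Pow(Add(Add(Mul(699, 960), -188), P), Rational(1, 2)) = Pow(Add(Add(Mul(699, 960), -188), 1790319), Rational(1, 2)) = Pow(Add(Add(671040, -188), 1790319), Rational(1, 2)) = Pow(Add(670852, 1790319), Rational(1, 2)) = Pow(2461171, Rational(1, 2))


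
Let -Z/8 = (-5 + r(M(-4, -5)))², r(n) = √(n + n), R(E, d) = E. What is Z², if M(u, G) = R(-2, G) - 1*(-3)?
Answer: 59456 - 34560*√2 ≈ 10581.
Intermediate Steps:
M(u, G) = 1 (M(u, G) = -2 - 1*(-3) = -2 + 3 = 1)
r(n) = √2*√n (r(n) = √(2*n) = √2*√n)
Z = -8*(-5 + √2)² (Z = -8*(-5 + √2*√1)² = -8*(-5 + √2*1)² = -8*(-5 + √2)² ≈ -102.86)
Z² = (-216 + 80*√2)²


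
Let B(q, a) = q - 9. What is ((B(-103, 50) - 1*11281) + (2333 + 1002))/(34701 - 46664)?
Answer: 8058/11963 ≈ 0.67358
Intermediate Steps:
B(q, a) = -9 + q
((B(-103, 50) - 1*11281) + (2333 + 1002))/(34701 - 46664) = (((-9 - 103) - 1*11281) + (2333 + 1002))/(34701 - 46664) = ((-112 - 11281) + 3335)/(-11963) = (-11393 + 3335)*(-1/11963) = -8058*(-1/11963) = 8058/11963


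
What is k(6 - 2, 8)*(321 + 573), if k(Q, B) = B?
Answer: 7152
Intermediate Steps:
k(6 - 2, 8)*(321 + 573) = 8*(321 + 573) = 8*894 = 7152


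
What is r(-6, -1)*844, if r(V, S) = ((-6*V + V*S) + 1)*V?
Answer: -217752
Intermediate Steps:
r(V, S) = V*(1 - 6*V + S*V) (r(V, S) = ((-6*V + S*V) + 1)*V = (1 - 6*V + S*V)*V = V*(1 - 6*V + S*V))
r(-6, -1)*844 = -6*(1 - 6*(-6) - 1*(-6))*844 = -6*(1 + 36 + 6)*844 = -6*43*844 = -258*844 = -217752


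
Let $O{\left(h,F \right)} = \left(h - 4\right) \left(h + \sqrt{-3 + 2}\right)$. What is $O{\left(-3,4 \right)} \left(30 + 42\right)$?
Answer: $1512 - 504 i \approx 1512.0 - 504.0 i$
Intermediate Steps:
$O{\left(h,F \right)} = \left(-4 + h\right) \left(i + h\right)$ ($O{\left(h,F \right)} = \left(-4 + h\right) \left(h + \sqrt{-1}\right) = \left(-4 + h\right) \left(h + i\right) = \left(-4 + h\right) \left(i + h\right)$)
$O{\left(-3,4 \right)} \left(30 + 42\right) = \left(\left(-3\right)^{2} - 4 i - - 3 \left(4 - i\right)\right) \left(30 + 42\right) = \left(9 - 4 i + \left(12 - 3 i\right)\right) 72 = \left(21 - 7 i\right) 72 = 1512 - 504 i$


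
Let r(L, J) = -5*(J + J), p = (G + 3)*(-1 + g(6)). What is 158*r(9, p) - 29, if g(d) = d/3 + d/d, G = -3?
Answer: -29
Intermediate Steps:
g(d) = 1 + d/3 (g(d) = d*(1/3) + 1 = d/3 + 1 = 1 + d/3)
p = 0 (p = (-3 + 3)*(-1 + (1 + (1/3)*6)) = 0*(-1 + (1 + 2)) = 0*(-1 + 3) = 0*2 = 0)
r(L, J) = -10*J
158*r(9, p) - 29 = 158*(-10*0) - 29 = 158*0 - 29 = 0 - 29 = -29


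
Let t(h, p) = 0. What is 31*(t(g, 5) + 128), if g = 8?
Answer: 3968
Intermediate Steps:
31*(t(g, 5) + 128) = 31*(0 + 128) = 31*128 = 3968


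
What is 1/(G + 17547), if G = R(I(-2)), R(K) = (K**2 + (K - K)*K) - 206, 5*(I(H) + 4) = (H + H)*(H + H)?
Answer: 25/433541 ≈ 5.7665e-5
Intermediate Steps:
I(H) = -4 + 4*H**2/5 (I(H) = -4 + ((H + H)*(H + H))/5 = -4 + ((2*H)*(2*H))/5 = -4 + (4*H**2)/5 = -4 + 4*H**2/5)
R(K) = -206 + K**2 (R(K) = (K**2 + 0*K) - 206 = (K**2 + 0) - 206 = K**2 - 206 = -206 + K**2)
G = -5134/25 (G = -206 + (-4 + (4/5)*(-2)**2)**2 = -206 + (-4 + (4/5)*4)**2 = -206 + (-4 + 16/5)**2 = -206 + (-4/5)**2 = -206 + 16/25 = -5134/25 ≈ -205.36)
1/(G + 17547) = 1/(-5134/25 + 17547) = 1/(433541/25) = 25/433541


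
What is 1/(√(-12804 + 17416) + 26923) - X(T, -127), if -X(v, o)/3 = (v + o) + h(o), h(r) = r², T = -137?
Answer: 34498917699538/724843317 - 2*√1153/724843317 ≈ 47595.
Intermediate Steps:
X(v, o) = -3*o - 3*v - 3*o² (X(v, o) = -3*((v + o) + o²) = -3*((o + v) + o²) = -3*(o + v + o²) = -3*o - 3*v - 3*o²)
1/(√(-12804 + 17416) + 26923) - X(T, -127) = 1/(√(-12804 + 17416) + 26923) - (-3*(-127) - 3*(-137) - 3*(-127)²) = 1/(√4612 + 26923) - (381 + 411 - 3*16129) = 1/(2*√1153 + 26923) - (381 + 411 - 48387) = 1/(26923 + 2*√1153) - 1*(-47595) = 1/(26923 + 2*√1153) + 47595 = 47595 + 1/(26923 + 2*√1153)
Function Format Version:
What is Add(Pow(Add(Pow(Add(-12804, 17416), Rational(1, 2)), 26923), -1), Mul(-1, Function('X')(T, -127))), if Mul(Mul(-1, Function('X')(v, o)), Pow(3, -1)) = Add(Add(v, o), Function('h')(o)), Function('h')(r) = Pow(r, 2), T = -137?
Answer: Add(Rational(34498917699538, 724843317), Mul(Rational(-2, 724843317), Pow(1153, Rational(1, 2)))) ≈ 47595.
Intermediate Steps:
Function('X')(v, o) = Add(Mul(-3, o), Mul(-3, v), Mul(-3, Pow(o, 2))) (Function('X')(v, o) = Mul(-3, Add(Add(v, o), Pow(o, 2))) = Mul(-3, Add(Add(o, v), Pow(o, 2))) = Mul(-3, Add(o, v, Pow(o, 2))) = Add(Mul(-3, o), Mul(-3, v), Mul(-3, Pow(o, 2))))
Add(Pow(Add(Pow(Add(-12804, 17416), Rational(1, 2)), 26923), -1), Mul(-1, Function('X')(T, -127))) = Add(Pow(Add(Pow(Add(-12804, 17416), Rational(1, 2)), 26923), -1), Mul(-1, Add(Mul(-3, -127), Mul(-3, -137), Mul(-3, Pow(-127, 2))))) = Add(Pow(Add(Pow(4612, Rational(1, 2)), 26923), -1), Mul(-1, Add(381, 411, Mul(-3, 16129)))) = Add(Pow(Add(Mul(2, Pow(1153, Rational(1, 2))), 26923), -1), Mul(-1, Add(381, 411, -48387))) = Add(Pow(Add(26923, Mul(2, Pow(1153, Rational(1, 2)))), -1), Mul(-1, -47595)) = Add(Pow(Add(26923, Mul(2, Pow(1153, Rational(1, 2)))), -1), 47595) = Add(47595, Pow(Add(26923, Mul(2, Pow(1153, Rational(1, 2)))), -1))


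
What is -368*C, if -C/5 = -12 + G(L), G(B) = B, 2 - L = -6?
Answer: -7360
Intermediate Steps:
L = 8 (L = 2 - 1*(-6) = 2 + 6 = 8)
C = 20 (C = -5*(-12 + 8) = -5*(-4) = 20)
-368*C = -368*20 = -7360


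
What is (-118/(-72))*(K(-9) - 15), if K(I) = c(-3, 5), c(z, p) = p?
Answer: -295/18 ≈ -16.389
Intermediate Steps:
K(I) = 5
(-118/(-72))*(K(-9) - 15) = (-118/(-72))*(5 - 15) = -118*(-1/72)*(-10) = (59/36)*(-10) = -295/18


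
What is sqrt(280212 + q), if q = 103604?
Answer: 2*sqrt(95954) ≈ 619.53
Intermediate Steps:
sqrt(280212 + q) = sqrt(280212 + 103604) = sqrt(383816) = 2*sqrt(95954)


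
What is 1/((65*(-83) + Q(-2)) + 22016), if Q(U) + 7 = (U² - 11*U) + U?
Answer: 1/16638 ≈ 6.0103e-5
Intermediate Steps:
Q(U) = -7 + U² - 10*U (Q(U) = -7 + ((U² - 11*U) + U) = -7 + (U² - 10*U) = -7 + U² - 10*U)
1/((65*(-83) + Q(-2)) + 22016) = 1/((65*(-83) + (-7 + (-2)² - 10*(-2))) + 22016) = 1/((-5395 + (-7 + 4 + 20)) + 22016) = 1/((-5395 + 17) + 22016) = 1/(-5378 + 22016) = 1/16638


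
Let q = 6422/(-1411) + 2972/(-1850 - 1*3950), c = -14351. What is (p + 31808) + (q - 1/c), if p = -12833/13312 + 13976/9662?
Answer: 30026266764574843733297/944120724964019200 ≈ 31803.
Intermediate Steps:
q = -10360273/2045950 (q = 6422*(-1/1411) + 2972/(-1850 - 3950) = -6422/1411 + 2972/(-5800) = -6422/1411 + 2972*(-1/5800) = -6422/1411 - 743/1450 = -10360273/2045950 ≈ -5.0638)
p = 31028033/64310272 (p = -12833*1/13312 + 13976*(1/9662) = -12833/13312 + 6988/4831 = 31028033/64310272 ≈ 0.48247)
(p + 31808) + (q - 1/c) = (31028033/64310272 + 31808) + (-10360273/2045950 - 1/(-14351)) = 2045612159809/64310272 + (-10360273/2045950 - 1*(-1/14351)) = 2045612159809/64310272 + (-10360273/2045950 + 1/14351) = 2045612159809/64310272 - 148678231873/29361428450 = 30026266764574843733297/944120724964019200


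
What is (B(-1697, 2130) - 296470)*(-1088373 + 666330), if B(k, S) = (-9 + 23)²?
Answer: 125040367782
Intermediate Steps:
B(k, S) = 196 (B(k, S) = 14² = 196)
(B(-1697, 2130) - 296470)*(-1088373 + 666330) = (196 - 296470)*(-1088373 + 666330) = -296274*(-422043) = 125040367782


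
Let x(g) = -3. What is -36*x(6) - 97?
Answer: 11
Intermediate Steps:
-36*x(6) - 97 = -36*(-3) - 97 = 108 - 97 = 11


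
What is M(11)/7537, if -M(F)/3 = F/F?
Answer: -3/7537 ≈ -0.00039804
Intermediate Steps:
M(F) = -3 (M(F) = -3*F/F = -3*1 = -3)
M(11)/7537 = -3/7537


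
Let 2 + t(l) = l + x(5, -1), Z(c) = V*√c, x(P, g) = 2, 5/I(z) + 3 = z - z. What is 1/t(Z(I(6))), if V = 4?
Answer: -I*√15/20 ≈ -0.19365*I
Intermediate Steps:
I(z) = -5/3 (I(z) = 5/(-3 + (z - z)) = 5/(-3 + 0) = 5/(-3) = 5*(-⅓) = -5/3)
Z(c) = 4*√c
t(l) = l (t(l) = -2 + (l + 2) = -2 + (2 + l) = l)
1/t(Z(I(6))) = 1/(4*√(-5/3)) = 1/(4*(I*√15/3)) = 1/(4*I*√15/3) = -I*√15/20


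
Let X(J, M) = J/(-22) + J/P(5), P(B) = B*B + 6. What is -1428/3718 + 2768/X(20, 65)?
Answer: -877376026/83655 ≈ -10488.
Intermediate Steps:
P(B) = 6 + B² (P(B) = B² + 6 = 6 + B²)
X(J, M) = -9*J/682 (X(J, M) = J/(-22) + J/(6 + 5²) = J*(-1/22) + J/(6 + 25) = -J/22 + J/31 = -9*J/682)
-1428/3718 + 2768/X(20, 65) = -1428/3718 + 2768/((-9/682*20)) = -1428*1/3718 + 2768/(-90/341) = -714/1859 + 2768*(-341/90) = -714/1859 - 471944/45 = -877376026/83655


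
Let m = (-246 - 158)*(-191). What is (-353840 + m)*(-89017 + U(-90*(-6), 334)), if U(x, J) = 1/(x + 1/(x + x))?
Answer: 14363579851391812/583201 ≈ 2.4629e+10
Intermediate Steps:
U(x, J) = 1/(x + 1/(2*x))
m = 77164 (m = -404*(-191) = 77164)
(-353840 + m)*(-89017 + U(-90*(-6), 334)) = (-353840 + 77164)*(-89017 + 2*(-90*(-6))/(1 + 2*(-90*(-6))²)) = -276676*(-89017 + 2*540/(1 + 2*540²)) = -276676*(-89017 + 2*540/(1 + 2*291600)) = -276676*(-89017 + 2*540/(1 + 583200)) = -276676*(-89017 + 2*540/583201) = -276676*(-89017 + 2*540*(1/583201)) = -276676*(-89017 + 1080/583201) = -276676*(-51914802337/583201) = 14363579851391812/583201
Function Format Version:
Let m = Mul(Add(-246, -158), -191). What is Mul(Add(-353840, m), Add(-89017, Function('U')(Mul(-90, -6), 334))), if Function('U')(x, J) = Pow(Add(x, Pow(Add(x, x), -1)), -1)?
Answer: Rational(14363579851391812, 583201) ≈ 2.4629e+10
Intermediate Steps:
Function('U')(x, J) = Pow(Add(x, Mul(Rational(1, 2), Pow(x, -1))), -1) (Function('U')(x, J) = Pow(Add(x, Pow(Mul(2, x), -1)), -1) = Pow(Add(x, Mul(Rational(1, 2), Pow(x, -1))), -1))
m = 77164 (m = Mul(-404, -191) = 77164)
Mul(Add(-353840, m), Add(-89017, Function('U')(Mul(-90, -6), 334))) = Mul(Add(-353840, 77164), Add(-89017, Mul(2, Mul(-90, -6), Pow(Add(1, Mul(2, Pow(Mul(-90, -6), 2))), -1)))) = Mul(-276676, Add(-89017, Mul(2, 540, Pow(Add(1, Mul(2, Pow(540, 2))), -1)))) = Mul(-276676, Add(-89017, Mul(2, 540, Pow(Add(1, Mul(2, 291600)), -1)))) = Mul(-276676, Add(-89017, Mul(2, 540, Pow(Add(1, 583200), -1)))) = Mul(-276676, Add(-89017, Mul(2, 540, Pow(583201, -1)))) = Mul(-276676, Add(-89017, Mul(2, 540, Rational(1, 583201)))) = Mul(-276676, Add(-89017, Rational(1080, 583201))) = Mul(-276676, Rational(-51914802337, 583201)) = Rational(14363579851391812, 583201)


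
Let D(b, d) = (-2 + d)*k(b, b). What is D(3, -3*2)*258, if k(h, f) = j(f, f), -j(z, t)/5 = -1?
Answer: -10320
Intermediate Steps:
j(z, t) = 5 (j(z, t) = -5*(-1) = 5)
k(h, f) = 5
D(b, d) = -10 + 5*d (D(b, d) = (-2 + d)*5 = -10 + 5*d)
D(3, -3*2)*258 = (-10 + 5*(-3*2))*258 = (-10 + 5*(-6))*258 = (-10 - 30)*258 = -40*258 = -10320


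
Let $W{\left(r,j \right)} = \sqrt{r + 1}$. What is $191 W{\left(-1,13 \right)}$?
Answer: $0$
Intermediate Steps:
$W{\left(r,j \right)} = \sqrt{1 + r}$
$191 W{\left(-1,13 \right)} = 191 \sqrt{1 - 1} = 191 \sqrt{0} = 191 \cdot 0 = 0$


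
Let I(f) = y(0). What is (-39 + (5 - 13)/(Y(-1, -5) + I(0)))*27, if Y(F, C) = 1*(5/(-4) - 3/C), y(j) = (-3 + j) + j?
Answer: -72549/73 ≈ -993.82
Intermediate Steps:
y(j) = -3 + 2*j
Y(F, C) = -5/4 - 3/C (Y(F, C) = 1*(5*(-¼) - 3/C) = 1*(-5/4 - 3/C) = -5/4 - 3/C)
I(f) = -3 (I(f) = -3 + 2*0 = -3 + 0 = -3)
(-39 + (5 - 13)/(Y(-1, -5) + I(0)))*27 = (-39 + (5 - 13)/((-5/4 - 3/(-5)) - 3))*27 = (-39 - 8/((-5/4 - 3*(-⅕)) - 3))*27 = (-39 - 8/((-5/4 + ⅗) - 3))*27 = (-39 - 8/(-13/20 - 3))*27 = (-39 - 8/(-73/20))*27 = (-39 - 8*(-20/73))*27 = (-39 + 160/73)*27 = -2687/73*27 = -72549/73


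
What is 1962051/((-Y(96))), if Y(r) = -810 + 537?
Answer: 7187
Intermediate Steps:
Y(r) = -273
1962051/((-Y(96))) = 1962051/((-1*(-273))) = 1962051/273 = 1962051*(1/273) = 7187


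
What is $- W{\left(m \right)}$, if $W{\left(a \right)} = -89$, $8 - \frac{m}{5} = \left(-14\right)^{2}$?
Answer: $89$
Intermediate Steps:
$m = -940$ ($m = 40 - 5 \left(-14\right)^{2} = 40 - 980 = -940$)
$- W{\left(m \right)} = \left(-1\right) \left(-89\right) = 89$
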